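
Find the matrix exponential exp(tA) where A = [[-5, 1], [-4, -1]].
e^{tA} = [[(1 - 2*t)*e^{-3*t}, t*e^{-3*t}], [-4*t*e^{-3*t}, (2*t + 1)*e^{-3*t}]]

A has Jordan form J = [[-3, 1], [0, -3]] with A = PJP^{-1}, so e^{tA} = P e^{tJ} P^{-1}.

For a Jordan block J_k(λ), e^{tJ_k(λ)} = e^{λt} · (I + tN + t^2 N^2/2! + ... + t^{k-1} N^{k-1}/(k-1)!) where N is the nilpotent superdiagonal part.

Assembling the blocks and conjugating back gives the entries of e^{tA} as shown above.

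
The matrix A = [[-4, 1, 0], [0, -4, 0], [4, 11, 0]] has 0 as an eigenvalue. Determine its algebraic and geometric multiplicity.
algebraic multiplicity 1, geometric multiplicity 1

The characteristic polynomial is x(x + 4)^2, so the factor x appears with exponent 1: the algebraic multiplicity is 1.

rank(A) = 2, so the eigenspace has dimension 3 - 2 = 1: the geometric multiplicity is 1.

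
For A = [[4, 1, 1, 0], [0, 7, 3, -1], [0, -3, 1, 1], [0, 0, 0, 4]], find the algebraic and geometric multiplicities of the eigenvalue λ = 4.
The characteristic polynomial is (x - 4)^4, so the factor x - 4 appears with exponent 4: the algebraic multiplicity is 4.

rank(A - 4I) = 2, so the eigenspace has dimension 4 - 2 = 2: the geometric multiplicity is 2.

Since 2 < 4, A is not diagonalizable.

algebraic multiplicity 4, geometric multiplicity 2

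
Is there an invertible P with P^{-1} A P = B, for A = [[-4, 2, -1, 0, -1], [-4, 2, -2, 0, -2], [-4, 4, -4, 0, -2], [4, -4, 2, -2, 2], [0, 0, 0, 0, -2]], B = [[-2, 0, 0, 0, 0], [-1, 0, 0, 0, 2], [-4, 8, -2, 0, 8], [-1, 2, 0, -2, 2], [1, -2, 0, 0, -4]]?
Yes.

Two matrices over a field are similar if and only if they have the same invariant factors.

Both A and B have characteristic polynomial (x + 2)^5 and minimal polynomial (x + 2)^2. Computing further, both have invariant factors x + 2, x + 2, x + 2, (x + 2)^2. Hence A and B are similar.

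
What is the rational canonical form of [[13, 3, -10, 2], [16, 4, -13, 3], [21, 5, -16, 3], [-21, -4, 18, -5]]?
R = [[0, 0, 0, -1], [1, 0, 0, 4], [0, 1, 0, -2], [0, 0, 1, -4]]

The invariant factors of A (the non-unit diagonal entries of the Smith normal form of xI - A over ℚ[x]) are (x^2 + 2x - 1)^2, each dividing the next. The characteristic polynomial is their product, (x^2 + 2x - 1)^2.

The rational canonical form is the block-diagonal matrix of companion matrices C(f_i):
R = [[0, 0, 0, -1], [1, 0, 0, 4], [0, 1, 0, -2], [0, 0, 1, -4]].

Note the characteristic polynomial does not split into linear factors over ℚ, so A has no Jordan form over ℚ; the rational canonical form exists over any field.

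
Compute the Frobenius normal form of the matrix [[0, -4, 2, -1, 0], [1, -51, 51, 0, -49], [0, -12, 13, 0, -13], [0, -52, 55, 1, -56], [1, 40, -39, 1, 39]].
The invariant factors of A (the non-unit diagonal entries of the Smith normal form of xI - A over ℚ[x]) are (x - 5)(x + 3)(x^3 - 4x + 5), each dividing the next. The characteristic polynomial is their product, (x - 5)(x + 3)(x^3 - 4x + 5).

The rational canonical form is the block-diagonal matrix of companion matrices C(f_i):
R = [[0, 0, 0, 0, 75], [1, 0, 0, 0, -50], [0, 1, 0, 0, -13], [0, 0, 1, 0, 19], [0, 0, 0, 1, 2]].

Note the characteristic polynomial does not split into linear factors over ℚ, so A has no Jordan form over ℚ; the rational canonical form exists over any field.

R = [[0, 0, 0, 0, 75], [1, 0, 0, 0, -50], [0, 1, 0, 0, -13], [0, 0, 1, 0, 19], [0, 0, 0, 1, 2]]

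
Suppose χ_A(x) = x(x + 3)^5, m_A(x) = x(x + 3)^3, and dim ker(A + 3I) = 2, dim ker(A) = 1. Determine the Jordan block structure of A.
Jordan blocks: (-3, 3), (-3, 2), (0, 1)

λ = -3: algebraic multiplicity 5 (exponent in χ_A), largest block size 3 (exponent in m_A), 2 blocks (geometric multiplicity). These force block sizes [3, 2].
λ = 0: algebraic multiplicity 1 (exponent in χ_A), largest block size 1 (exponent in m_A), 1 block (geometric multiplicity). This forces block sizes [1].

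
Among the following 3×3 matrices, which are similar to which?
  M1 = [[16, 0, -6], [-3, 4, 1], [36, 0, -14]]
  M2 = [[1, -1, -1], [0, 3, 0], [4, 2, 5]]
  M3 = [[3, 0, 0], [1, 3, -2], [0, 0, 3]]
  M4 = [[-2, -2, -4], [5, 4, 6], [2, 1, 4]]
3 classes: {M1}, {M2, M3}, {M4}

Characteristic polynomials: χ_{M1} = (x - 4)^2(x + 2), χ_{M2} = (x - 3)^3, χ_{M3} = (x - 3)^3, χ_{M4} = (x - 2)^3.

{M1}: invariant factors (x - 4)^2(x + 2).

{M2, M3}: invariant factors x - 3, (x - 3)^2.

{M4}: invariant factors (x - 2)^3.

Matrices are similar if and only if their invariant-factor lists agree; the partition into similarity classes is {M1}, {M2, M3}, {M4}.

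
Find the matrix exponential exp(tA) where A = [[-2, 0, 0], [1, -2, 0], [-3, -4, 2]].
e^{tA} = [[e^{-2*t}, 0, 0], [t*e^{-2*t}, e^{-2*t}, 0], [(t - e^{4*t} + 1)*e^{-2*t}, -2*sinh(2*t), e^{2*t}]]

A has Jordan form J = [[-2, 1, 0], [0, -2, 0], [0, 0, 2]] with A = PJP^{-1}, so e^{tA} = P e^{tJ} P^{-1}.

For a Jordan block J_k(λ), e^{tJ_k(λ)} = e^{λt} · (I + tN + t^2 N^2/2! + ... + t^{k-1} N^{k-1}/(k-1)!) where N is the nilpotent superdiagonal part.

Assembling the blocks and conjugating back gives the entries of e^{tA} as shown above.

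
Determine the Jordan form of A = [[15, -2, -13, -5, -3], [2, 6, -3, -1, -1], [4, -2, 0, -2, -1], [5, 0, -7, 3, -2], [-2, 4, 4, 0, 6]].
J = [[6, 1, 0, 0, 0], [0, 6, 1, 0, 0], [0, 0, 6, 0, 0], [0, 0, 0, 6, 1], [0, 0, 0, 0, 6]]

The characteristic polynomial is det(xI - A) = (x - 6)^5, so the eigenvalues are 6 (algebraic multiplicity 5).

For λ = 6: rank(A - 6I) = 3, rank((A - 6I)^2) = 1, rank((A - 6I)^3) = 0. The eigenspace has dimension 5 - 3 = 2, so there are 2 Jordan blocks; the rank sequence gives block sizes [3, 2].

Assembling the blocks gives the Jordan form J above.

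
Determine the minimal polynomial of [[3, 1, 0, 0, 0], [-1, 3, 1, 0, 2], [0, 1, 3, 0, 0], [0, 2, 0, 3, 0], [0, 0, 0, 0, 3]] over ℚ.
The characteristic polynomial factors as (x - 3)^5. The minimal polynomial is ∏(x - λ)^{k_λ} where k_λ is the size of the largest Jordan block at λ.

For λ = 3: rank(A - 3I) = 2, and the largest Jordan block has size 3 (the smallest k with rank((A - 3I)^k) = rank((A - 3I)^(k+1))).

So m_A(x) = (x - 3)^3.

m_A(x) = (x - 3)^3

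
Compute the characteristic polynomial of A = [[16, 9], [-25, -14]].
χ_A(x) = (x - 1)^2

xI - A = [[x - 16, -9], [25, x + 14]].

Expanding det(xI - A) along the first row:
det(xI - A) = + (x - 16)·det([[x + 14]]) - (-9)·det([[25]]).

Evaluating gives χ_A(x) = x^2 - 2x + 1 = (x - 1)^2.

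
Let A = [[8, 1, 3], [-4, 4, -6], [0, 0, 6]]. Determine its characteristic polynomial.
χ_A(x) = (x - 6)^3

xI - A = [[x - 8, -1, -3], [4, x - 4, 6], [0, 0, x - 6]].

Expanding det(xI - A) along the first row:
det(xI - A) = + (x - 8)·det([[x - 4, 6], [0, x - 6]]) - (-1)·det([[4, 6], [0, x - 6]]) + (-3)·det([[4, x - 4], [0, 0]]).

Evaluating gives χ_A(x) = x^3 - 18x^2 + 108x - 216 = (x - 6)^3.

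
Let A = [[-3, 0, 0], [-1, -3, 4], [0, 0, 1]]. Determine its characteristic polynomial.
xI - A = [[x + 3, 0, 0], [1, x + 3, -4], [0, 0, x - 1]].

Expanding det(xI - A) along the first row:
det(xI - A) = + (x + 3)·det([[x + 3, -4], [0, x - 1]]) - (0)·det([[1, -4], [0, x - 1]]) + (0)·det([[1, x + 3], [0, 0]]).

Evaluating gives χ_A(x) = x^3 + 5x^2 + 3x - 9 = (x - 1)(x + 3)^2.

χ_A(x) = (x - 1)(x + 3)^2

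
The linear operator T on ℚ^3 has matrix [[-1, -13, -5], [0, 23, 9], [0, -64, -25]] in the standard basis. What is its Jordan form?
J = [[-1, 1, 0], [0, -1, 1], [0, 0, -1]]

The characteristic polynomial is det(xI - A) = (x + 1)^3, so the eigenvalues are -1 (algebraic multiplicity 3).

For λ = -1: rank(A + I) = 2, rank((A + I)^2) = 1, rank((A + I)^3) = 0. The eigenspace has dimension 3 - 2 = 1, so there is 1 Jordan block; the rank sequence gives block sizes [3].

Assembling the blocks gives the Jordan form J above.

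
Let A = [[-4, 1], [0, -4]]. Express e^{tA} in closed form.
A has Jordan form J = [[-4, 1], [0, -4]] with A = PJP^{-1}, so e^{tA} = P e^{tJ} P^{-1}.

For a Jordan block J_k(λ), e^{tJ_k(λ)} = e^{λt} · (I + tN + t^2 N^2/2! + ... + t^{k-1} N^{k-1}/(k-1)!) where N is the nilpotent superdiagonal part.

Assembling the blocks and conjugating back gives the entries of e^{tA} as shown above.

e^{tA} = [[e^{-4*t}, t*e^{-4*t}], [0, e^{-4*t}]]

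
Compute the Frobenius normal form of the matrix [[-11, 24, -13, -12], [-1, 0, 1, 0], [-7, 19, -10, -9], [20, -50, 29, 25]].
R = [[0, 0, 0, -12], [1, 0, 0, 3], [0, 1, 0, 0], [0, 0, 1, 4]]

The invariant factors of A (the non-unit diagonal entries of the Smith normal form of xI - A over ℚ[x]) are (x - 4)(x^3 - 3), each dividing the next. The characteristic polynomial is their product, (x - 4)(x^3 - 3).

The rational canonical form is the block-diagonal matrix of companion matrices C(f_i):
R = [[0, 0, 0, -12], [1, 0, 0, 3], [0, 1, 0, 0], [0, 0, 1, 4]].

Note the characteristic polynomial does not split into linear factors over ℚ, so A has no Jordan form over ℚ; the rational canonical form exists over any field.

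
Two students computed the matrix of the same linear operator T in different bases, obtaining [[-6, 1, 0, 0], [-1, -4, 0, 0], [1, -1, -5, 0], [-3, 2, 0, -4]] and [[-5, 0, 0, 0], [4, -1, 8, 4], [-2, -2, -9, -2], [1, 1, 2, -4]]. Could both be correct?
Both have characteristic polynomial (x + 4)(x + 5)^3, but the minimal polynomial of A is (x + 4)(x + 5)^2 while the minimal polynomial of B is (x + 4)(x + 5). The minimal polynomial is a similarity invariant, so A and B are not similar.

No.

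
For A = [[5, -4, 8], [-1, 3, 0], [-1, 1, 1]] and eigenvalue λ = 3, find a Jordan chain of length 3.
We seek v_1 ∈ ker((A - 3I)^3) \ ker((A - 3I)^2), then set v_{i+1} = (A - 3I) v_i.

One such chain is v_1 = [[1, 1, 0]]^T, v_2 = [[-2, -1, 0]]^T, v_3 = [[0, 2, 1]]^T. Check: (A - 3I) v_3 = [[0, 0, 0]]^T = 0.

v_1 = [[1, 1, 0]]^T, v_2 = [[-2, -1, 0]]^T, v_3 = [[0, 2, 1]]^T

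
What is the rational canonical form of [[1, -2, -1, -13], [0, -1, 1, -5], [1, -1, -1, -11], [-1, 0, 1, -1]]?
The invariant factors of A (the non-unit diagonal entries of the Smith normal form of xI - A over ℚ[x]) are (x + 2)(x^3 + 5), each dividing the next. The characteristic polynomial is their product, (x + 2)(x^3 + 5).

The rational canonical form is the block-diagonal matrix of companion matrices C(f_i):
R = [[0, 0, 0, -10], [1, 0, 0, -5], [0, 1, 0, 0], [0, 0, 1, -2]].

Note the characteristic polynomial does not split into linear factors over ℚ, so A has no Jordan form over ℚ; the rational canonical form exists over any field.

R = [[0, 0, 0, -10], [1, 0, 0, -5], [0, 1, 0, 0], [0, 0, 1, -2]]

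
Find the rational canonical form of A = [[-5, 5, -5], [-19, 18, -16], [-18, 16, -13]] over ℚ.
The invariant factors of A (the non-unit diagonal entries of the Smith normal form of xI - A over ℚ[x]) are x^3 + 2x + 5, each dividing the next. The characteristic polynomial is their product, x^3 + 2x + 5.

The rational canonical form is the block-diagonal matrix of companion matrices C(f_i):
R = [[0, 0, -5], [1, 0, -2], [0, 1, 0]].

Note the characteristic polynomial does not split into linear factors over ℚ, so A has no Jordan form over ℚ; the rational canonical form exists over any field.

R = [[0, 0, -5], [1, 0, -2], [0, 1, 0]]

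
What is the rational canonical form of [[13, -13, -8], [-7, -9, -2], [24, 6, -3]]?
The invariant factors of A (the non-unit diagonal entries of the Smith normal form of xI - A over ℚ[x]) are (x + 3)(x^2 - 4x - 4), each dividing the next. The characteristic polynomial is their product, (x + 3)(x^2 - 4x - 4).

The rational canonical form is the block-diagonal matrix of companion matrices C(f_i):
R = [[0, 0, 12], [1, 0, 16], [0, 1, 1]].

Note the characteristic polynomial does not split into linear factors over ℚ, so A has no Jordan form over ℚ; the rational canonical form exists over any field.

R = [[0, 0, 12], [1, 0, 16], [0, 1, 1]]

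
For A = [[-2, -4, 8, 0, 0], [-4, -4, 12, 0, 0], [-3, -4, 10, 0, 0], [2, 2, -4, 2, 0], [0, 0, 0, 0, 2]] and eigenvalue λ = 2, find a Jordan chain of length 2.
We seek v_1 ∈ ker((A - 2I)^2) \ ker(A - 2I), then set v_{i+1} = (A - 2I) v_i.

One such chain is v_1 = [[1, 1, 1, 0, 0]]^T, v_2 = [[0, 2, 1, 0, 0]]^T. Check: (A - 2I) v_2 = [[0, 0, 0, 0, 0]]^T = 0.

v_1 = [[1, 1, 1, 0, 0]]^T, v_2 = [[0, 2, 1, 0, 0]]^T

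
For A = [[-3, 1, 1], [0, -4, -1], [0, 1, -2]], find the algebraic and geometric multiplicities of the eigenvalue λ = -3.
The characteristic polynomial is (x + 3)^3, so the factor x + 3 appears with exponent 3: the algebraic multiplicity is 3.

rank(A + 3I) = 1, so the eigenspace has dimension 3 - 1 = 2: the geometric multiplicity is 2.

Since 2 < 3, A is not diagonalizable.

algebraic multiplicity 3, geometric multiplicity 2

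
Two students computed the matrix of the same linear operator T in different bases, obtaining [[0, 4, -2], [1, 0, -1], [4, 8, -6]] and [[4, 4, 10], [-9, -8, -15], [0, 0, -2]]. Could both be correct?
Two matrices over a field are similar if and only if they have the same invariant factors.

Both A and B have characteristic polynomial (x + 2)^3 and minimal polynomial (x + 2)^2. Computing further, both have invariant factors x + 2, (x + 2)^2. Hence A and B are similar.

Yes.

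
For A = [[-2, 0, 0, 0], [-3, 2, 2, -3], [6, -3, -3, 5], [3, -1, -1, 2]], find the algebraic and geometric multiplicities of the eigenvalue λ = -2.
The characteristic polynomial is x^2(x - 1)(x + 2), so the factor x + 2 appears with exponent 1: the algebraic multiplicity is 1.

rank(A + 2I) = 3, so the eigenspace has dimension 4 - 3 = 1: the geometric multiplicity is 1.

algebraic multiplicity 1, geometric multiplicity 1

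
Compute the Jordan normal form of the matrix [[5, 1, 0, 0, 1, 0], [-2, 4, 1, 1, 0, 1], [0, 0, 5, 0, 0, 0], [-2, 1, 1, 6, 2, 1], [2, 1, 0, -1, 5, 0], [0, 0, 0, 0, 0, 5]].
The characteristic polynomial is det(xI - A) = (x - 5)^6, so the eigenvalues are 5 (algebraic multiplicity 6).

For λ = 5: rank(A - 5I) = 3, rank((A - 5I)^2) = 1, rank((A - 5I)^3) = 0. The eigenspace has dimension 6 - 3 = 3, so there are 3 Jordan blocks; the rank sequence gives block sizes [3, 2, 1].

Assembling the blocks gives the Jordan form J above.

J = [[5, 1, 0, 0, 0, 0], [0, 5, 1, 0, 0, 0], [0, 0, 5, 0, 0, 0], [0, 0, 0, 5, 1, 0], [0, 0, 0, 0, 5, 0], [0, 0, 0, 0, 0, 5]]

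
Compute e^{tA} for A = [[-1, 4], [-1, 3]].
A has Jordan form J = [[1, 1], [0, 1]] with A = PJP^{-1}, so e^{tA} = P e^{tJ} P^{-1}.

For a Jordan block J_k(λ), e^{tJ_k(λ)} = e^{λt} · (I + tN + t^2 N^2/2! + ... + t^{k-1} N^{k-1}/(k-1)!) where N is the nilpotent superdiagonal part.

Assembling the blocks and conjugating back gives the entries of e^{tA} as shown above.

e^{tA} = [[(1 - 2*t)*e^{t}, 4*t*e^{t}], [-t*e^{t}, (2*t + 1)*e^{t}]]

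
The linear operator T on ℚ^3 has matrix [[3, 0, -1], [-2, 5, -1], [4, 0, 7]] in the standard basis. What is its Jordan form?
J = [[5, 1, 0], [0, 5, 0], [0, 0, 5]]

The characteristic polynomial is det(xI - A) = (x - 5)^3, so the eigenvalues are 5 (algebraic multiplicity 3).

For λ = 5: rank(A - 5I) = 1, rank((A - 5I)^2) = 0. The eigenspace has dimension 3 - 1 = 2, so there are 2 Jordan blocks; the rank sequence gives block sizes [2, 1].

Assembling the blocks gives the Jordan form J above.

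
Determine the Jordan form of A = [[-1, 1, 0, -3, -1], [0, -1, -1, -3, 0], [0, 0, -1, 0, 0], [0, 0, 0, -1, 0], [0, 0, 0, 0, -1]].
J = [[-1, 1, 0, 0, 0], [0, -1, 1, 0, 0], [0, 0, -1, 0, 0], [0, 0, 0, -1, 0], [0, 0, 0, 0, -1]]

The characteristic polynomial is det(xI - A) = (x + 1)^5, so the eigenvalues are -1 (algebraic multiplicity 5).

For λ = -1: rank(A + I) = 2, rank((A + I)^2) = 1, rank((A + I)^3) = 0. The eigenspace has dimension 5 - 2 = 3, so there are 3 Jordan blocks; the rank sequence gives block sizes [3, 1, 1].

Assembling the blocks gives the Jordan form J above.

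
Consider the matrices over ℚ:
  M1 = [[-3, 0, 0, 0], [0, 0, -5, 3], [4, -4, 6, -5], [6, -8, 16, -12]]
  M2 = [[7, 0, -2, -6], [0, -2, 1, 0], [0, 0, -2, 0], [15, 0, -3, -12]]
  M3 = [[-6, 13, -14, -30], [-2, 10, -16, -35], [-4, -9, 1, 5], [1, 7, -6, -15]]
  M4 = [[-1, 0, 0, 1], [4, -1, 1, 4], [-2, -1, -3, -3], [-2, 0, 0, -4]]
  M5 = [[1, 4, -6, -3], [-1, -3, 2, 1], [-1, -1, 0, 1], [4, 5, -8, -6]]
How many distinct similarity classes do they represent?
4 classes: {M1, M4}, {M2}, {M3}, {M5}

Characteristic polynomials: χ_{M1} = (x + 2)^3(x + 3), χ_{M2} = (x + 2)^3(x + 3), χ_{M3} = (x - 5)(x + 5)^3, χ_{M4} = (x + 2)^3(x + 3), χ_{M5} = (x + 2)^4.

{M1, M4}: invariant factors (x + 2)^3(x + 3).

{M2}: invariant factors x + 2, (x + 2)^2(x + 3).

{M3}: invariant factors (x - 5)(x + 5)^3.

{M5}: invariant factors x + 2, (x + 2)^3.

Matrices are similar if and only if their invariant-factor lists agree; the partition into similarity classes is {M1, M4}, {M2}, {M3}, {M5}.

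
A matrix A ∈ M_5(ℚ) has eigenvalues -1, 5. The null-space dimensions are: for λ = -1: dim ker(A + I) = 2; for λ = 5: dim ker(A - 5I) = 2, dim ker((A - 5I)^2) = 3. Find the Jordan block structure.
λ = -1: successive nullity increments [2] count blocks of size ≥ k; block sizes are [1, 1].
λ = 5: successive nullity increments [2, 1] count blocks of size ≥ k; block sizes are [2, 1].

Jordan blocks: (-1, 1), (-1, 1), (5, 2), (5, 1)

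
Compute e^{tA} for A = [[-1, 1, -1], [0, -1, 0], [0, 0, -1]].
A has Jordan form J = [[-1, 1, 0], [0, -1, 0], [0, 0, -1]] with A = PJP^{-1}, so e^{tA} = P e^{tJ} P^{-1}.

For a Jordan block J_k(λ), e^{tJ_k(λ)} = e^{λt} · (I + tN + t^2 N^2/2! + ... + t^{k-1} N^{k-1}/(k-1)!) where N is the nilpotent superdiagonal part.

Assembling the blocks and conjugating back gives the entries of e^{tA} as shown above.

e^{tA} = [[e^{-t}, t*e^{-t}, -t*e^{-t}], [0, e^{-t}, 0], [0, 0, e^{-t}]]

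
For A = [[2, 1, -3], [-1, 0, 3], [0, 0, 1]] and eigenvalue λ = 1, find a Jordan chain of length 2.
v_1 = [[0, 1, 0]]^T, v_2 = [[1, -1, 0]]^T

We seek v_1 ∈ ker((A - I)^2) \ ker(A - I), then set v_{i+1} = (A - I) v_i.

One such chain is v_1 = [[0, 1, 0]]^T, v_2 = [[1, -1, 0]]^T. Check: (A - I) v_2 = [[0, 0, 0]]^T = 0.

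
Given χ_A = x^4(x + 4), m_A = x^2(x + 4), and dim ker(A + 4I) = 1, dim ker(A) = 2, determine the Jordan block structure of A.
Jordan blocks: (-4, 1), (0, 2), (0, 2)

λ = -4: algebraic multiplicity 1 (exponent in χ_A), largest block size 1 (exponent in m_A), 1 block (geometric multiplicity). This forces block sizes [1].
λ = 0: algebraic multiplicity 4 (exponent in χ_A), largest block size 2 (exponent in m_A), 2 blocks (geometric multiplicity). These force block sizes [2, 2].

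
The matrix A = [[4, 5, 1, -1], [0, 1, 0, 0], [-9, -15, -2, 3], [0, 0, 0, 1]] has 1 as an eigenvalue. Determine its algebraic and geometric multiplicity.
algebraic multiplicity 4, geometric multiplicity 3

The characteristic polynomial is (x - 1)^4, so the factor x - 1 appears with exponent 4: the algebraic multiplicity is 4.

rank(A - I) = 1, so the eigenspace has dimension 4 - 1 = 3: the geometric multiplicity is 3.

Since 3 < 4, A is not diagonalizable.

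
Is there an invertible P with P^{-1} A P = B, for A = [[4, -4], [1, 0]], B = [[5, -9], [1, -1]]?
Yes.

Two matrices over a field are similar if and only if they have the same invariant factors.

Both A and B have characteristic polynomial (x - 2)^2 and minimal polynomial (x - 2)^2. Computing further, both have invariant factors (x - 2)^2. Hence A and B are similar.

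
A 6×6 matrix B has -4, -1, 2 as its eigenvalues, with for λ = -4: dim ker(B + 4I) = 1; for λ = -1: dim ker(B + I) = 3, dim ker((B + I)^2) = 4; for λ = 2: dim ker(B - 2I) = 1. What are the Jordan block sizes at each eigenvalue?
λ = -4: successive nullity increments [1] count blocks of size ≥ k; block sizes are [1].
λ = -1: successive nullity increments [3, 1] count blocks of size ≥ k; block sizes are [2, 1, 1].
λ = 2: successive nullity increments [1] count blocks of size ≥ k; block sizes are [1].

Jordan blocks: (-4, 1), (-1, 2), (-1, 1), (-1, 1), (2, 1)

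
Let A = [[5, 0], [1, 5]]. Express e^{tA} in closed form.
A has Jordan form J = [[5, 1], [0, 5]] with A = PJP^{-1}, so e^{tA} = P e^{tJ} P^{-1}.

For a Jordan block J_k(λ), e^{tJ_k(λ)} = e^{λt} · (I + tN + t^2 N^2/2! + ... + t^{k-1} N^{k-1}/(k-1)!) where N is the nilpotent superdiagonal part.

Assembling the blocks and conjugating back gives the entries of e^{tA} as shown above.

e^{tA} = [[e^{5*t}, 0], [t*e^{5*t}, e^{5*t}]]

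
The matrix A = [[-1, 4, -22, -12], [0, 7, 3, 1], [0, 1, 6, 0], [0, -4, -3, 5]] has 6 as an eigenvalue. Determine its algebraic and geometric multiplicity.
algebraic multiplicity 3, geometric multiplicity 1

The characteristic polynomial is (x - 6)^3(x + 1), so the factor x - 6 appears with exponent 3: the algebraic multiplicity is 3.

rank(A - 6I) = 3, so the eigenspace has dimension 4 - 3 = 1: the geometric multiplicity is 1.

Since 1 < 3, A is not diagonalizable.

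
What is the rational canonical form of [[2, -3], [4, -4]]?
R = [[0, -4], [1, -2]]

The invariant factors of A (the non-unit diagonal entries of the Smith normal form of xI - A over ℚ[x]) are x^2 + 2x + 4, each dividing the next. The characteristic polynomial is their product, x^2 + 2x + 4.

The rational canonical form is the block-diagonal matrix of companion matrices C(f_i):
R = [[0, -4], [1, -2]].

Note the characteristic polynomial does not split into linear factors over ℚ, so A has no Jordan form over ℚ; the rational canonical form exists over any field.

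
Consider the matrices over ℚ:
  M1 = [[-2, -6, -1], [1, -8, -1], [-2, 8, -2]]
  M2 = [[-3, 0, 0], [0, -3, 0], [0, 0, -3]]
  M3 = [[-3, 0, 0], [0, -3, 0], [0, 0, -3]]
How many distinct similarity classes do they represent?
Characteristic polynomials: χ_{M1} = (x + 4)^3, χ_{M2} = (x + 3)^3, χ_{M3} = (x + 3)^3.

{M1}: invariant factors (x + 4)^3.

{M2, M3}: invariant factors x + 3, x + 3, x + 3.

Matrices are similar if and only if their invariant-factor lists agree; the partition into similarity classes is {M1}, {M2, M3}.

2 classes: {M1}, {M2, M3}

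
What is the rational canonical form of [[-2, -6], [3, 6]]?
R = [[0, -6], [1, 4]]

The invariant factors of A (the non-unit diagonal entries of the Smith normal form of xI - A over ℚ[x]) are x^2 - 4x + 6, each dividing the next. The characteristic polynomial is their product, x^2 - 4x + 6.

The rational canonical form is the block-diagonal matrix of companion matrices C(f_i):
R = [[0, -6], [1, 4]].

Note the characteristic polynomial does not split into linear factors over ℚ, so A has no Jordan form over ℚ; the rational canonical form exists over any field.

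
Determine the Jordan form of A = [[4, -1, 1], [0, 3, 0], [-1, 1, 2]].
The characteristic polynomial is det(xI - A) = (x - 3)^3, so the eigenvalues are 3 (algebraic multiplicity 3).

For λ = 3: rank(A - 3I) = 1, rank((A - 3I)^2) = 0. The eigenspace has dimension 3 - 1 = 2, so there are 2 Jordan blocks; the rank sequence gives block sizes [2, 1].

Assembling the blocks gives the Jordan form J above.

J = [[3, 1, 0], [0, 3, 0], [0, 0, 3]]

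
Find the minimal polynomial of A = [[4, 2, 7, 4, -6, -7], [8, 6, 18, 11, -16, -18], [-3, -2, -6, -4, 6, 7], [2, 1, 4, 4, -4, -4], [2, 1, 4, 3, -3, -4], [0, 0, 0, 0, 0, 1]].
m_A(x) = (x - 1)^2

The characteristic polynomial factors as (x - 1)^6. The minimal polynomial is ∏(x - λ)^{k_λ} where k_λ is the size of the largest Jordan block at λ.

For λ = 1: rank(A - I) = 2, and the largest Jordan block has size 2 (the smallest k with rank((A - I)^k) = rank((A - I)^(k+1))).

So m_A(x) = (x - 1)^2.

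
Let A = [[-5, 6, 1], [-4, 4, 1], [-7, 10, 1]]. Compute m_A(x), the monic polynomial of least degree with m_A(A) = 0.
The characteristic polynomial factors as x^3. The minimal polynomial is ∏(x - λ)^{k_λ} where k_λ is the size of the largest Jordan block at λ.

For λ = 0: rank(A) = 2, and the largest Jordan block has size 3 (the smallest k with rank(A^k) = rank(A^(k+1))).

So m_A(x) = x^3.

m_A(x) = x^3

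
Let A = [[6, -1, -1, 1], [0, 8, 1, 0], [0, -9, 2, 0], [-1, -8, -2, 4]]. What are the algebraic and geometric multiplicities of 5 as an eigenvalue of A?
algebraic multiplicity 4, geometric multiplicity 2

The characteristic polynomial is (x - 5)^4, so the factor x - 5 appears with exponent 4: the algebraic multiplicity is 4.

rank(A - 5I) = 2, so the eigenspace has dimension 4 - 2 = 2: the geometric multiplicity is 2.

Since 2 < 4, A is not diagonalizable.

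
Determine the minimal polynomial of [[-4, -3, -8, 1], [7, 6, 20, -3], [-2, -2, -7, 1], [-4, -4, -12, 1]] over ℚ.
The characteristic polynomial factors as (x + 1)^4. The minimal polynomial is ∏(x - λ)^{k_λ} where k_λ is the size of the largest Jordan block at λ.

For λ = -1: rank(A + I) = 2, and the largest Jordan block has size 2 (the smallest k with rank((A + I)^k) = rank((A + I)^(k+1))).

So m_A(x) = (x + 1)^2.

m_A(x) = (x + 1)^2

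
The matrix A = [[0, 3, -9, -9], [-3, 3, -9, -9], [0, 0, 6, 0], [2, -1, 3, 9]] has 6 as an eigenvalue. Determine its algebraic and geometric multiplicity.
The characteristic polynomial is (x - 6)^2(x - 3)^2, so the factor x - 6 appears with exponent 2: the algebraic multiplicity is 2.

rank(A - 6I) = 2, so the eigenspace has dimension 4 - 2 = 2: the geometric multiplicity is 2.

algebraic multiplicity 2, geometric multiplicity 2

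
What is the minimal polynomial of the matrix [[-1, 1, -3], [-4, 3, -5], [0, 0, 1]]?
m_A(x) = (x - 1)^3

The characteristic polynomial factors as (x - 1)^3. The minimal polynomial is ∏(x - λ)^{k_λ} where k_λ is the size of the largest Jordan block at λ.

For λ = 1: rank(A - I) = 2, and the largest Jordan block has size 3 (the smallest k with rank((A - I)^k) = rank((A - I)^(k+1))).

So m_A(x) = (x - 1)^3.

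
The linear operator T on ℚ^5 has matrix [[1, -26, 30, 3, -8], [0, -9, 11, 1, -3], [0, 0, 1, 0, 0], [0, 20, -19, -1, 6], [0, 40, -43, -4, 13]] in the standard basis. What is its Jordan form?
J = [[1, 1, 0, 0, 0], [0, 1, 1, 0, 0], [0, 0, 1, 0, 0], [0, 0, 0, 1, 1], [0, 0, 0, 0, 1]]

The characteristic polynomial is det(xI - A) = (x - 1)^5, so the eigenvalues are 1 (algebraic multiplicity 5).

For λ = 1: rank(A - I) = 3, rank((A - I)^2) = 1, rank((A - I)^3) = 0. The eigenspace has dimension 5 - 3 = 2, so there are 2 Jordan blocks; the rank sequence gives block sizes [3, 2].

Assembling the blocks gives the Jordan form J above.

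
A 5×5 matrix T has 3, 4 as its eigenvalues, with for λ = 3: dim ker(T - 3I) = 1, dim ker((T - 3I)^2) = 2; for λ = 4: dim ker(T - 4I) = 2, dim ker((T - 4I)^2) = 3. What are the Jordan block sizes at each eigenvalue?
λ = 3: successive nullity increments [1, 1] count blocks of size ≥ k; block sizes are [2].
λ = 4: successive nullity increments [2, 1] count blocks of size ≥ k; block sizes are [2, 1].

Jordan blocks: (3, 2), (4, 2), (4, 1)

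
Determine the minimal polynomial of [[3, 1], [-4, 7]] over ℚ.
m_A(x) = (x - 5)^2

The characteristic polynomial factors as (x - 5)^2. The minimal polynomial is ∏(x - λ)^{k_λ} where k_λ is the size of the largest Jordan block at λ.

For λ = 5: rank(A - 5I) = 1, and the largest Jordan block has size 2 (the smallest k with rank((A - 5I)^k) = rank((A - 5I)^(k+1))).

So m_A(x) = (x - 5)^2.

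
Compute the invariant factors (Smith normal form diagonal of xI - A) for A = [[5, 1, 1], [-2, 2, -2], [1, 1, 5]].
The Jordan structure of A has elementary divisors (x - 4)^2, (x - 4). Arranging the block sizes at each eigenvalue in decreasing order and taking row products gives the invariant factors.

Invariant factors (smallest first, each dividing the next): x - 4, (x - 4)^2.

Check: the last factor (x - 4)^2 is the minimal polynomial, and the product (x - 4)^3 is the characteristic polynomial.

x - 4, (x - 4)^2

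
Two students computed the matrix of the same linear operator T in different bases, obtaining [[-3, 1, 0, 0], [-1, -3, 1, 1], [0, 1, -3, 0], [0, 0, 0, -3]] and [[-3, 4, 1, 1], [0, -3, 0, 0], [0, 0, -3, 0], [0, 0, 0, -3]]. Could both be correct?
Both have characteristic polynomial (x + 3)^4, but the minimal polynomial of A is (x + 3)^3 while the minimal polynomial of B is (x + 3)^2. The minimal polynomial is a similarity invariant, so A and B are not similar.

No.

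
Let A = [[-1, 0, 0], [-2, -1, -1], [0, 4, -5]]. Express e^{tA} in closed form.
e^{tA} = [[e^{-t}, 0, 0], [2*(t - e^{2*t} + 1)*e^{-3*t}, (2*t + 1)*e^{-3*t}, -t*e^{-3*t}], [2*(2*t - e^{2*t} + 1)*e^{-3*t}, 4*t*e^{-3*t}, (1 - 2*t)*e^{-3*t}]]

A has Jordan form J = [[-3, 1, 0], [0, -3, 0], [0, 0, -1]] with A = PJP^{-1}, so e^{tA} = P e^{tJ} P^{-1}.

For a Jordan block J_k(λ), e^{tJ_k(λ)} = e^{λt} · (I + tN + t^2 N^2/2! + ... + t^{k-1} N^{k-1}/(k-1)!) where N is the nilpotent superdiagonal part.

Assembling the blocks and conjugating back gives the entries of e^{tA} as shown above.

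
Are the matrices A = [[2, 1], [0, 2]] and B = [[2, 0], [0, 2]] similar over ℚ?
No.

Both have characteristic polynomial (x - 2)^2, but the minimal polynomial of A is (x - 2)^2 while the minimal polynomial of B is x - 2. The minimal polynomial is a similarity invariant, so A and B are not similar.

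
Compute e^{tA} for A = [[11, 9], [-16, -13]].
e^{tA} = [[(12*t + 1)*e^{-t}, 9*t*e^{-t}], [-16*t*e^{-t}, (1 - 12*t)*e^{-t}]]

A has Jordan form J = [[-1, 1], [0, -1]] with A = PJP^{-1}, so e^{tA} = P e^{tJ} P^{-1}.

For a Jordan block J_k(λ), e^{tJ_k(λ)} = e^{λt} · (I + tN + t^2 N^2/2! + ... + t^{k-1} N^{k-1}/(k-1)!) where N is the nilpotent superdiagonal part.

Assembling the blocks and conjugating back gives the entries of e^{tA} as shown above.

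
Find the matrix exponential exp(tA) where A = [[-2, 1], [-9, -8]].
e^{tA} = [[(3*t + 1)*e^{-5*t}, t*e^{-5*t}], [-9*t*e^{-5*t}, (1 - 3*t)*e^{-5*t}]]

A has Jordan form J = [[-5, 1], [0, -5]] with A = PJP^{-1}, so e^{tA} = P e^{tJ} P^{-1}.

For a Jordan block J_k(λ), e^{tJ_k(λ)} = e^{λt} · (I + tN + t^2 N^2/2! + ... + t^{k-1} N^{k-1}/(k-1)!) where N is the nilpotent superdiagonal part.

Assembling the blocks and conjugating back gives the entries of e^{tA} as shown above.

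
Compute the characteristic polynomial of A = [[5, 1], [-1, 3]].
xI - A = [[x - 5, -1], [1, x - 3]].

Expanding det(xI - A) along the first row:
det(xI - A) = + (x - 5)·det([[x - 3]]) - (-1)·det([[1]]).

Evaluating gives χ_A(x) = x^2 - 8x + 16 = (x - 4)^2.

χ_A(x) = (x - 4)^2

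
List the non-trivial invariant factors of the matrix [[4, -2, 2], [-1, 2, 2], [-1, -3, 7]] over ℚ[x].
The Jordan structure of A has elementary divisors (x - 4)^2, (x - 5). Arranging the block sizes at each eigenvalue in decreasing order and taking row products gives the invariant factors.

Invariant factors (smallest first, each dividing the next): (x - 5)(x - 4)^2.

Check: the last factor (x - 5)(x - 4)^2 is the minimal polynomial, and the product (x - 5)(x - 4)^2 is the characteristic polynomial.

(x - 5)(x - 4)^2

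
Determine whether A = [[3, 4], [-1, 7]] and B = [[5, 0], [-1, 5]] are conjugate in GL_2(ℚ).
Two matrices over a field are similar if and only if they have the same invariant factors.

Both A and B have characteristic polynomial (x - 5)^2 and minimal polynomial (x - 5)^2. Computing further, both have invariant factors (x - 5)^2. Hence A and B are similar.

Yes.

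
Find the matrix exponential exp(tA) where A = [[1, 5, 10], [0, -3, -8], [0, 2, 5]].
e^{tA} = [[e^{t}, 5*t*e^{t}, 10*t*e^{t}], [0, (1 - 4*t)*e^{t}, -8*t*e^{t}], [0, 2*t*e^{t}, (4*t + 1)*e^{t}]]

A has Jordan form J = [[1, 1, 0], [0, 1, 0], [0, 0, 1]] with A = PJP^{-1}, so e^{tA} = P e^{tJ} P^{-1}.

For a Jordan block J_k(λ), e^{tJ_k(λ)} = e^{λt} · (I + tN + t^2 N^2/2! + ... + t^{k-1} N^{k-1}/(k-1)!) where N is the nilpotent superdiagonal part.

Assembling the blocks and conjugating back gives the entries of e^{tA} as shown above.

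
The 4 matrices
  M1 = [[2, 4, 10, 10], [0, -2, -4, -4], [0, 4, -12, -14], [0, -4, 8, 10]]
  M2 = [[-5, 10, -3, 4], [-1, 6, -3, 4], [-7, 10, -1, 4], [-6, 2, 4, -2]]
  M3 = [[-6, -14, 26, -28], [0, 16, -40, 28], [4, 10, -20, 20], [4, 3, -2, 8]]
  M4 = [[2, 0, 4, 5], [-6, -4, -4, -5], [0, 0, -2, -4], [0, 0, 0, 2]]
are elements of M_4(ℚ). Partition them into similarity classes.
Characteristic polynomials: χ_{M1} = (x - 2)^2(x + 2)(x + 4), χ_{M2} = (x - 2)^2(x + 2)(x + 4), χ_{M3} = (x - 2)^2(x + 2)(x + 4), χ_{M4} = (x - 2)^2(x + 2)(x + 4).

{M1}: invariant factors x - 2, (x - 2)(x + 2)(x + 4).

{M2, M3, M4}: invariant factors (x - 2)^2(x + 2)(x + 4).

Matrices are similar if and only if their invariant-factor lists agree; the partition into similarity classes is {M1}, {M2, M3, M4}.

2 classes: {M1}, {M2, M3, M4}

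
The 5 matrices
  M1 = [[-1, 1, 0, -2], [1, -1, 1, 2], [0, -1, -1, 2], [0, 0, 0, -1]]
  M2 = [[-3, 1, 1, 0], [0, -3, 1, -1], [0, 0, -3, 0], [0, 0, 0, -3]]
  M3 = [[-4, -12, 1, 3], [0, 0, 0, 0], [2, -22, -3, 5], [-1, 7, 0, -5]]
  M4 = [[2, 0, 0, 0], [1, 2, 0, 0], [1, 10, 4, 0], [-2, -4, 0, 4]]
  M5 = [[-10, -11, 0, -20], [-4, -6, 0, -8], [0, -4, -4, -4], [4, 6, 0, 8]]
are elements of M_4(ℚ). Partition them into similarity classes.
5 classes: {M1}, {M2}, {M3}, {M4}, {M5}

Characteristic polynomials: χ_{M1} = (x + 1)^4, χ_{M2} = (x + 3)^4, χ_{M3} = x(x + 4)^3, χ_{M4} = (x - 4)^2(x - 2)^2, χ_{M5} = x(x + 4)^3.

{M1}: invariant factors x + 1, (x + 1)^3.

{M2}: invariant factors x + 3, (x + 3)^3.

{M3}: invariant factors x(x + 4)^3.

{M4}: invariant factors x - 4, (x - 4)(x - 2)^2.

{M5}: invariant factors x + 4, x(x + 4)^2.

Matrices are similar if and only if their invariant-factor lists agree; the partition into similarity classes is {M1}, {M2}, {M3}, {M4}, {M5}.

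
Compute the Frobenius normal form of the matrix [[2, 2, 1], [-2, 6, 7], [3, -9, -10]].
R = [[0, 0, 8], [1, 0, 4], [0, 1, -2]]

The invariant factors of A (the non-unit diagonal entries of the Smith normal form of xI - A over ℚ[x]) are (x - 2)(x + 2)^2, each dividing the next. The characteristic polynomial is their product, (x - 2)(x + 2)^2.

The rational canonical form is the block-diagonal matrix of companion matrices C(f_i):
R = [[0, 0, 8], [1, 0, 4], [0, 1, -2]].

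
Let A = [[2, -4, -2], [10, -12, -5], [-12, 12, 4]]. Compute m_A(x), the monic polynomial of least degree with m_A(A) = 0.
The characteristic polynomial factors as (x + 2)^3. The minimal polynomial is ∏(x - λ)^{k_λ} where k_λ is the size of the largest Jordan block at λ.

For λ = -2: rank(A + 2I) = 1, and the largest Jordan block has size 2 (the smallest k with rank((A + 2I)^k) = rank((A + 2I)^(k+1))).

So m_A(x) = (x + 2)^2.

m_A(x) = (x + 2)^2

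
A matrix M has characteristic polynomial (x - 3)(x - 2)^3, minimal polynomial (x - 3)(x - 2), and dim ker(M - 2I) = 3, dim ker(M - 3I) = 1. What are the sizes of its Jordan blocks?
λ = 2: algebraic multiplicity 3 (exponent in χ_M), largest block size 1 (exponent in m_M), 3 blocks (geometric multiplicity). These force block sizes [1, 1, 1].
λ = 3: algebraic multiplicity 1 (exponent in χ_M), largest block size 1 (exponent in m_M), 1 block (geometric multiplicity). This forces block sizes [1].

Jordan blocks: (2, 1), (2, 1), (2, 1), (3, 1)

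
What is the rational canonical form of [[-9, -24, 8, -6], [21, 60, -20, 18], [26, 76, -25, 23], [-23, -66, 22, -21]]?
R = [[0, 0, 0, -12], [1, 0, 0, -17], [0, 1, 0, 1], [0, 0, 1, 5]]

The invariant factors of A (the non-unit diagonal entries of the Smith normal form of xI - A over ℚ[x]) are (x - 4)(x - 3)(x + 1)^2, each dividing the next. The characteristic polynomial is their product, (x - 4)(x - 3)(x + 1)^2.

The rational canonical form is the block-diagonal matrix of companion matrices C(f_i):
R = [[0, 0, 0, -12], [1, 0, 0, -17], [0, 1, 0, 1], [0, 0, 1, 5]].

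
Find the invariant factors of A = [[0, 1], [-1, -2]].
The Jordan structure of A has elementary divisors (x + 1)^2. Arranging the block sizes at each eigenvalue in decreasing order and taking row products gives the invariant factors.

Invariant factors (smallest first, each dividing the next): (x + 1)^2.

Check: the last factor (x + 1)^2 is the minimal polynomial, and the product (x + 1)^2 is the characteristic polynomial.

(x + 1)^2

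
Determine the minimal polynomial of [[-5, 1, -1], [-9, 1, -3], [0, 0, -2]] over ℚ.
The characteristic polynomial factors as (x + 2)^3. The minimal polynomial is ∏(x - λ)^{k_λ} where k_λ is the size of the largest Jordan block at λ.

For λ = -2: rank(A + 2I) = 1, and the largest Jordan block has size 2 (the smallest k with rank((A + 2I)^k) = rank((A + 2I)^(k+1))).

So m_A(x) = (x + 2)^2.

m_A(x) = (x + 2)^2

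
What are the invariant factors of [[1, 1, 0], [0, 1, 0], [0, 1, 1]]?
The Jordan structure of A has elementary divisors (x - 1)^2, (x - 1). Arranging the block sizes at each eigenvalue in decreasing order and taking row products gives the invariant factors.

Invariant factors (smallest first, each dividing the next): x - 1, (x - 1)^2.

Check: the last factor (x - 1)^2 is the minimal polynomial, and the product (x - 1)^3 is the characteristic polynomial.

x - 1, (x - 1)^2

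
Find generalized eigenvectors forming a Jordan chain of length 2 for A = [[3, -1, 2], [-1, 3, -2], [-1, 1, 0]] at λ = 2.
We seek v_1 ∈ ker((A - 2I)^2) \ ker(A - 2I), then set v_{i+1} = (A - 2I) v_i.

One such chain is v_1 = [[0, 1, 1]]^T, v_2 = [[1, -1, -1]]^T. Check: (A - 2I) v_2 = [[0, 0, 0]]^T = 0.

v_1 = [[0, 1, 1]]^T, v_2 = [[1, -1, -1]]^T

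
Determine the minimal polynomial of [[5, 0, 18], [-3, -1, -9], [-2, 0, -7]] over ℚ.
m_A(x) = (x + 1)^2

The characteristic polynomial factors as (x + 1)^3. The minimal polynomial is ∏(x - λ)^{k_λ} where k_λ is the size of the largest Jordan block at λ.

For λ = -1: rank(A + I) = 1, and the largest Jordan block has size 2 (the smallest k with rank((A + I)^k) = rank((A + I)^(k+1))).

So m_A(x) = (x + 1)^2.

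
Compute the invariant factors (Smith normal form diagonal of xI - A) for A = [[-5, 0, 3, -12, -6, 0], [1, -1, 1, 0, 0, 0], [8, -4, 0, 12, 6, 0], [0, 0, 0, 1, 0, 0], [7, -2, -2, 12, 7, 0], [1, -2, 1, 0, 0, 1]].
The Jordan structure of A has elementary divisors (x + 2), (x - 1)^2, (x - 1), (x - 1), (x - 1). Arranging the block sizes at each eigenvalue in decreasing order and taking row products gives the invariant factors.

Invariant factors (smallest first, each dividing the next): x - 1, x - 1, x - 1, (x - 1)^2(x + 2).

Check: the last factor (x - 1)^2(x + 2) is the minimal polynomial, and the product (x - 1)^5(x + 2) is the characteristic polynomial.

x - 1, x - 1, x - 1, (x - 1)^2(x + 2)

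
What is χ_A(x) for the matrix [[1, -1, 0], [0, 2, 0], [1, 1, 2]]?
χ_A(x) = (x - 2)^2(x - 1)

xI - A = [[x - 1, 1, 0], [0, x - 2, 0], [-1, -1, x - 2]].

Expanding det(xI - A) along the first row:
det(xI - A) = + (x - 1)·det([[x - 2, 0], [-1, x - 2]]) - (1)·det([[0, 0], [-1, x - 2]]) + (0)·det([[0, x - 2], [-1, -1]]).

Evaluating gives χ_A(x) = x^3 - 5x^2 + 8x - 4 = (x - 2)^2(x - 1).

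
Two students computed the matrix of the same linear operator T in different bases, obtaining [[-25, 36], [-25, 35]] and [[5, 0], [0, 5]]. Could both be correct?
No.

Both have characteristic polynomial (x - 5)^2, but the minimal polynomial of A is (x - 5)^2 while the minimal polynomial of B is x - 5. The minimal polynomial is a similarity invariant, so A and B are not similar.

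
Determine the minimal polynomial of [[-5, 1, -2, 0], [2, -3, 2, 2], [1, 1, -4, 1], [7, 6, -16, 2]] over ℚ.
m_A(x) = x^2(x + 5)^2

The characteristic polynomial factors as x^2(x + 5)^2. The minimal polynomial is ∏(x - λ)^{k_λ} where k_λ is the size of the largest Jordan block at λ.

For λ = -5: rank(A + 5I) = 3, and the largest Jordan block has size 2 (the smallest k with rank((A + 5I)^k) = rank((A + 5I)^(k+1))).
For λ = 0: rank(A) = 3, and the largest Jordan block has size 2 (the smallest k with rank(A^k) = rank(A^(k+1))).

So m_A(x) = x^2(x + 5)^2.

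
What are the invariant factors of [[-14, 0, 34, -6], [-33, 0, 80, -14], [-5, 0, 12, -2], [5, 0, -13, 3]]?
x, x^2(x - 1)

The Jordan structure of A has elementary divisors x^2, x, (x - 1). Arranging the block sizes at each eigenvalue in decreasing order and taking row products gives the invariant factors.

Invariant factors (smallest first, each dividing the next): x, x^2(x - 1).

Check: the last factor x^2(x - 1) is the minimal polynomial, and the product x^3(x - 1) is the characteristic polynomial.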